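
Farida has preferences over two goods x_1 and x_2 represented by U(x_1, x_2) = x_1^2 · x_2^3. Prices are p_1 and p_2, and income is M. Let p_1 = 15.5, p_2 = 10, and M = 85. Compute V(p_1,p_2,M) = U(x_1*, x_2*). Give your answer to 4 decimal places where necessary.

Tangency: MRS = (2/3)·x_2/x_1 = p_1/p_2.
So 2·p_2·x_2 = 3·p_1·x_1; combined with the budget, a share 0.4 of income goes to x_1.
Demand: x_1*(p_1,p_2,M) = 0.4·M/p_1 and x_2* = 0.6·M/p_2.
At p_1=15.5, p_2=10, M=85: x_1* = 0.4·85/15.5 = 2.1935, x_2* = 5.1.
Utility at the optimum: U(2.1935, 5.1) = 638.2708.

V = 638.2708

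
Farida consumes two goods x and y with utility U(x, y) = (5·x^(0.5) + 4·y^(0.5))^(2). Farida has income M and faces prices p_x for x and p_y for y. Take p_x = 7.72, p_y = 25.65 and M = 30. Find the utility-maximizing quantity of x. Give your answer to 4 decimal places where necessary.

From the CES first-order condition, (5/4)·(y/x)^(0.5) = p_x/p_y.
Hence y/x = ((4/5)·p_x/p_y)^(1/(0.5)), i.e. raised to the 2 power.
Substitute y = (y/x)·x into the budget: x* = M/(p_x + p_y·(y/x)).
Numerically y/x = 0.057975, so x* = 30/(7.72 + 25.65·0.057975) = 3.2584.

x* = 3.2584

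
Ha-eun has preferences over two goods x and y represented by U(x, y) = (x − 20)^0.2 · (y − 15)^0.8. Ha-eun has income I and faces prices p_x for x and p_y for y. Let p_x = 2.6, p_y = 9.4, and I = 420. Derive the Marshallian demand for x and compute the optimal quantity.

This is Cobb-Douglas in (x−20, y−15): tangency gives 0.2·p_y·(y−15) = 0.8·p_x·(x−20).
Substituting into the budget: x* = 20 + 0.2·(I − 20·p_x − 15·p_y)/p_x, and y* = 15 + 0.8·(…)/p_y.
Discretionary income = 420 − 20·2.6 − 15·9.4 = 227; x* = 20 + 0.2·227/2.6 = 37.4615.

x* = 37.4615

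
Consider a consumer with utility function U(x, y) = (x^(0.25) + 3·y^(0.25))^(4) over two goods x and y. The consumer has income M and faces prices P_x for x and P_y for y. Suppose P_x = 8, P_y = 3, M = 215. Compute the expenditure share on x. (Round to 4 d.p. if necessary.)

Substitute y = (y/x)·x into the budget: x* = M/(P_x + P_y·(y/x)).
Numerically y/x = 16, so x* = 215/(8 + 3·16) = 3.8393 and y* = 16·3.8393 = 61.4286.
Expenditure on x: 8·3.8393 = 30.7143; share = 0.1429.

share on x = 0.1429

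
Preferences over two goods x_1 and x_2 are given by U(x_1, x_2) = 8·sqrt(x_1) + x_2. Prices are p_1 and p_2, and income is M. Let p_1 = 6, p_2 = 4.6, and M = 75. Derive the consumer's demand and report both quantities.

MU_x_1 = 4/√x_1, MU_x_2 = 1. Tangency: 4/√x_1 = p_1/p_2.
Thus x_1* = (4·p_2/p_1)² — independent of M — with the rest of income spent on x_2.
Plugging in: x_1* = (4·4.6/6)² = 9.4044, x_2* = 4.0377.

x_1* = 9.4044, x_2* = 4.0377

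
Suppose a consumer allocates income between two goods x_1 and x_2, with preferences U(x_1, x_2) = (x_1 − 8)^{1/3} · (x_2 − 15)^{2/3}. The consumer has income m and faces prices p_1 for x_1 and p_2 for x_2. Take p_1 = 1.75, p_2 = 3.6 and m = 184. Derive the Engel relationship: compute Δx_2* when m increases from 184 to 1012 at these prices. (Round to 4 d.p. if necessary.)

Δx_2* = 153.3333

Let x_1' = x_1−8, x_2' = x_2−15. MRS = (1/2)·x_2'/x_1' = p_1/p_2.
Substituting into the budget: x_1* = 8 + 1/3·(m − 8·p_1 − 15·p_2)/p_1, and x_2* = 15 + 2/3·(…)/p_2.
Discretionary income = 184 − 8·1.75 − 15·3.6 = 116; x_2* = 15 + 2/3·116/3.6 = 36.4815.
At m' = 1012: x_2* = 189.8148. Change: 189.8148 − 36.4815 = 153.3333.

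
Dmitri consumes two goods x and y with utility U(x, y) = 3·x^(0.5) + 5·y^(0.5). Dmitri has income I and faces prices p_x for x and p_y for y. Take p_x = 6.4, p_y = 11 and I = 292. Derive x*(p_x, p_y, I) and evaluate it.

x* = 17.4397

With the ratio pinned down, the budget gives x* = I/(p_x + p_y·(y/x)) and y* = (y/x)·x*.
Numerically y/x = 0.940312, so x* = 292/(6.4 + 11·0.940312) = 17.4397.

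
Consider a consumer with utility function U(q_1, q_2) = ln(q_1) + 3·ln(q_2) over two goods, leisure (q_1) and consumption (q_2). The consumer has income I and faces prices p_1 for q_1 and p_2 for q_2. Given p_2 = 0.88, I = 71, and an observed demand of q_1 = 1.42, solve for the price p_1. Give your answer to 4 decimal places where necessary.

p_1 = 12.5

Tangency: MRS = (1/3)·q_2/q_1 = p_1/p_2.
Rearranging, p_2·q_2 = 3·p_1·q_1. Substituting into the budget gives p_1·q_1·(1 + 3) = I.
Demand: q_1*(p_1,p_2,I) = 0.25·I/p_1 and q_2* = 0.75·I/p_2.
Set q_1* = 1.42 in the demand function and solve for p_1: p_1 = 12.5.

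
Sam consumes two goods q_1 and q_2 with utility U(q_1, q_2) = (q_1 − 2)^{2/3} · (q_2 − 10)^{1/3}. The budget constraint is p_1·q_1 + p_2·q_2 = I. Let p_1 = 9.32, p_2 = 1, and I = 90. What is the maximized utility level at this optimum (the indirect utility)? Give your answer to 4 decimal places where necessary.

V = 7.3312

This is Cobb-Douglas in (q_1−2, q_2−10): tangency gives 2/3·p_2·(q_2−10) = 1/3·p_1·(q_1−2).
After buying the subsistence bundle (2, 10), a share 2/3 of the remaining income goes to q_1: q_1* = 2 + 2/3·(I − 2p_1 − 10p_2)/p_1.
Discretionary income = 90 − 2·9.32 − 10·1 = 61.36; q_1* = 2 + 2/3·61.36/9.32 = 6.3891; q_2* = 10 + 1/3·61.36/1 = 30.4533.
Utility at the optimum: U(6.3891, 30.4533) = 7.3312.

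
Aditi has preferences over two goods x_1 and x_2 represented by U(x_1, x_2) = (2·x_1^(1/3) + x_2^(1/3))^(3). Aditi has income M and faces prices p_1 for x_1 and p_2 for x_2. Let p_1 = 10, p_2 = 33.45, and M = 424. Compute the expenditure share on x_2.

MU_x_1 ∝ 2·x_1^(-2/3), MU_x_2 ∝ x_2^(-2/3), so MRS = 2·(x_2/x_1)^(2/3) = p_1/p_2.
Hence x_2/x_1 = ((1/2)·p_1/p_2)^(1/(2/3)), i.e. raised to the 1.5 power.
Substitute x_2 = (x_2/x_1)·x_1 into the budget: x_1* = M/(p_1 + p_2·(x_2/x_1)).
Numerically x_2/x_1 = 0.057791, so x_1* = 424/(10 + 33.45·0.057791) = 35.5314 and x_2* = 0.057791·35.5314 = 2.0534.
Expenditure on x_2: 33.45·2.0534 = 68.6861; share = 0.162.

share on x_2 = 0.162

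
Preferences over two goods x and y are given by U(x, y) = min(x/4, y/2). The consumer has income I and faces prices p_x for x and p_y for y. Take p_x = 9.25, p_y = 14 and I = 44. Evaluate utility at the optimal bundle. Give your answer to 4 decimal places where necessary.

V = 0.6769

Demand: x*(p_x,p_y,I) = 4·I/(4·p_x + 2·p_y), y* = 2·I/(4·p_x + 2·p_y).
Here 4·9.25 + 2·14 = 65, giving x* = 2.7077 and y* = 1.3538.
Utility at the optimum: U(2.7077, 1.3538) = 0.6769.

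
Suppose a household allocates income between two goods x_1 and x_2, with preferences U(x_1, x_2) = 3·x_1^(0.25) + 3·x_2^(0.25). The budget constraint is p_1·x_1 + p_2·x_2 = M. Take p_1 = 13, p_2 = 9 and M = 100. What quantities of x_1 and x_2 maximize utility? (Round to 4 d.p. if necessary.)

From the CES first-order condition, (x_2/x_1)^(0.75) = p_1/p_2.
Hence x_2/x_1 = (p_1/p_2)^(1/(0.75)), i.e. raised to the 4/3 power.
Substitute x_2 = (x_2/x_1)·x_1 into the budget: x_1* = M/(p_1 + p_2·(x_2/x_1)).
Numerically x_2/x_1 = 1.632806, so x_1* = 100/(13 + 9·1.632806) = 3.6107 and x_2* = 1.632806·3.6107 = 5.8956.

x_1* = 3.6107, x_2* = 5.8956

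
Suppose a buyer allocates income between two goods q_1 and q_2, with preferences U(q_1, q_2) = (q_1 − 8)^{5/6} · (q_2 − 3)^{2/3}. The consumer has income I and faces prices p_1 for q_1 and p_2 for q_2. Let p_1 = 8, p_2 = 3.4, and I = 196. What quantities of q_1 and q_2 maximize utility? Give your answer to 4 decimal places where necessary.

This is Cobb-Douglas in (q_1−8, q_2−3): tangency gives 5/6·p_2·(q_2−3) = 2/3·p_1·(q_1−8).
Substituting into the budget: q_1* = 8 + 5/9·(I − 8·p_1 − 3·p_2)/p_1, and q_2* = 3 + 4/9·(…)/p_2.
Discretionary income = 196 − 8·8 − 3·3.4 = 121.8; q_1* = 8 + 5/9·121.8/8 = 16.4583; q_2* = 3 + 4/9·121.8/3.4 = 18.9216.

q_1* = 16.4583, q_2* = 18.9216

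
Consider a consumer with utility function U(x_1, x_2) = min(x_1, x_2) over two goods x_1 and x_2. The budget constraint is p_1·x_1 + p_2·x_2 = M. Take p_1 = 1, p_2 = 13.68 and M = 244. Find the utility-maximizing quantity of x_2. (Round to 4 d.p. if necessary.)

Here 1 + 13.68 = 14.68, giving x_2* = 16.6213.

x_2* = 16.6213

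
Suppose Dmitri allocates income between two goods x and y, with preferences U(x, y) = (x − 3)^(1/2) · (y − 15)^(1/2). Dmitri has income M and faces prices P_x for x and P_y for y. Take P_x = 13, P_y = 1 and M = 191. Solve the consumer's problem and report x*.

x* = 8.2692

Substituting into the budget: x* = 3 + 0.5·(M − 3·P_x − 15·P_y)/P_x, and y* = 15 + 0.5·(…)/P_y.
Discretionary income = 191 − 3·13 − 15·1 = 137; x* = 3 + 0.5·137/13 = 8.2692.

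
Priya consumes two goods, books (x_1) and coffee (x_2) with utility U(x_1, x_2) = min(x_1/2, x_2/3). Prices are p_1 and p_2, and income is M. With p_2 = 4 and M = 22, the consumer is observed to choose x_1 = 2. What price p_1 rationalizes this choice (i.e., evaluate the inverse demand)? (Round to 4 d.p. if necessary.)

Leontief preferences: the optimum is at the kink where x_1/2 = x_2/3, i.e. x_2 = (3/2)·x_1.
Budget: p_1·x_1 + p_2·(3/2)·x_1 = M, so (2·p_1 + 3·p_2)·x_1 = 2·M.
Demand: x_1*(p_1,p_2,M) = 2·M/(2·p_1 + 3·p_2), x_2* = 3·M/(2·p_1 + 3·p_2).
Set x_1* = 2 in the demand function and solve for p_1: p_1 = 5.

p_1 = 5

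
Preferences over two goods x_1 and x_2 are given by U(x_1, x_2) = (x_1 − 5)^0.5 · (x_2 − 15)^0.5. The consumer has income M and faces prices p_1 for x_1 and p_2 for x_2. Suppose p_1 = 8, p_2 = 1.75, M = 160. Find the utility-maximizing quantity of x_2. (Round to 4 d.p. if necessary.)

Let x_1' = x_1−5, x_2' = x_2−15. MRS = x_2'/x_1' = p_1/p_2.
After buying the subsistence bundle (5, 15), a share 0.5 of the remaining income goes to x_1: x_1* = 5 + 0.5·(M − 5p_1 − 15p_2)/p_1.
Discretionary income = 160 − 5·8 − 15·1.75 = 93.75; x_2* = 15 + 0.5·93.75/1.75 = 41.7857.

x_2* = 41.7857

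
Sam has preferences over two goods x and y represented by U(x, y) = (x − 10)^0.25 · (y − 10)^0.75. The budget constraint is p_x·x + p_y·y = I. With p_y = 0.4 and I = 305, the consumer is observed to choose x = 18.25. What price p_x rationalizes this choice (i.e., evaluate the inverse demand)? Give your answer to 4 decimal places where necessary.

p_x = 7

MRS = (1/3)·(y−10)/(x−10). Tangency with p_x/p_y gives y−10 = 3·(p_x/p_y)·(x−10).
After buying the subsistence bundle (10, 10), a share 0.25 of the remaining income goes to x: x* = 10 + 0.25·(I − 10p_x − 10p_y)/p_x.
Set x* = 18.25 in the demand function and solve for p_x: p_x = 7.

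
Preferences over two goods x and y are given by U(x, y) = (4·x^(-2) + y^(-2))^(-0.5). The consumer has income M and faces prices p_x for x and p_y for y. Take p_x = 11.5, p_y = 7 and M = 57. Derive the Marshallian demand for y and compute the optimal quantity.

From the CES first-order condition, 4·(y/x)^(3) = p_x/p_y.
Solve for the ratio: y/x = [(1/4)·p_x/p_y]^(1/3).
Substitute y = (y/x)·x into the budget: x* = M/(p_x + p_y·(y/x)).
Numerically y/x = 0.743327, so x* = 57/(11.5 + 7·0.743327) = 3.4125 and y* = 0.743327·3.4125 = 2.5366.

y* = 2.5366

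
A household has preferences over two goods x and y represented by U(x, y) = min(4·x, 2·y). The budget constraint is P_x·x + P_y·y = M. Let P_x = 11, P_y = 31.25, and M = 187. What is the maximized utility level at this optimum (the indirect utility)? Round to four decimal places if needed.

Demand: x*(P_x,P_y,M) = 2·M/(2·P_x + 4·P_y), y* = 4·M/(2·P_x + 4·P_y).
Here 2·11 + 4·31.25 = 147, giving x* = 2.5442 and y* = 5.0884.
Utility at the optimum: U(2.5442, 5.0884) = 10.1769.

V = 10.1769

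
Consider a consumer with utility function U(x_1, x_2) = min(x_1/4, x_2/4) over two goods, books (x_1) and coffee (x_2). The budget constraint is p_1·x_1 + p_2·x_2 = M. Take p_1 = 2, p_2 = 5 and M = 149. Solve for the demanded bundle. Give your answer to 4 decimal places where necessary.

Demand: x_1*(p_1,p_2,M) = 4·M/(4·p_1 + 4·p_2), x_2* = 4·M/(4·p_1 + 4·p_2).
Here 4·2 + 4·5 = 28, giving x_1* = 21.2857 and x_2* = 21.2857.

x_1* = 21.2857, x_2* = 21.2857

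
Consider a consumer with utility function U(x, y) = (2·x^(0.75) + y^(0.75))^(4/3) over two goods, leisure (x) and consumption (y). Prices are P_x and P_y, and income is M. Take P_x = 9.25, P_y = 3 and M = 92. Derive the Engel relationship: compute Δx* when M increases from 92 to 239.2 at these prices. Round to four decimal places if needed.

MU_x ∝ 2·x^(-0.25), MU_y ∝ y^(-0.25), so MRS = 2·(y/x)^(0.25) = P_x/P_y.
Hence y/x = ((1/2)·P_x/P_y)^(1/(0.25)), i.e. raised to the 4 power.
Substitute y = (y/x)·x into the budget: x* = M/(P_x + P_y·(y/x)).
Numerically y/x = 5.648875, so x* = 92/(9.25 + 3·5.648875) = 3.5119.
At M' = 239.2: x* = 9.1309. Change: 9.1309 − 3.5119 = 5.619.

Δx* = 5.619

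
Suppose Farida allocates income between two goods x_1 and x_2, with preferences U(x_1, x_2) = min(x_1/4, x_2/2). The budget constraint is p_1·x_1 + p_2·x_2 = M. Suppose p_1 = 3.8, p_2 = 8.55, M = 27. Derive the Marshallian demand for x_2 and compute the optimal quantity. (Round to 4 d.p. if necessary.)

With perfect complements, no substitution: consume in ratio x_1:x_2 = 4:2.
Budget: p_1·x_1 + p_2·(1/2)·x_1 = M, so (4·p_1 + 2·p_2)·x_1 = 4·M.
Demand: x_1*(p_1,p_2,M) = 4·M/(4·p_1 + 2·p_2), x_2* = 2·M/(4·p_1 + 2·p_2).
Here 4·3.8 + 2·8.55 = 32.3, giving x_2* = 1.6718.

x_2* = 1.6718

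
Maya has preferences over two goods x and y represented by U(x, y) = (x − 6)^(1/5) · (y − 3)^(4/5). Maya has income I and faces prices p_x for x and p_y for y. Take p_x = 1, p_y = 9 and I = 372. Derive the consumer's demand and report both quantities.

Substituting into the budget: x* = 6 + 0.2·(I − 6·p_x − 3·p_y)/p_x, and y* = 3 + 0.8·(…)/p_y.
Discretionary income = 372 − 6·1 − 3·9 = 339; x* = 6 + 0.2·339/1 = 73.8; y* = 3 + 0.8·339/9 = 33.1333.

x* = 73.8, y* = 33.1333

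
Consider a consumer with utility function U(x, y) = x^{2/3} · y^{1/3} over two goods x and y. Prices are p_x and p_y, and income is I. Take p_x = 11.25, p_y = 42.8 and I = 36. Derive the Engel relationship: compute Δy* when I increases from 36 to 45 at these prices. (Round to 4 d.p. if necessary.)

Δy* = 0.0701

MU_x/MU_y = (2/3·y)/(1/3·x); tangency sets this equal to p_x/p_y.
So 2/3·p_y·y = 1/3·p_x·x; combined with the budget, a share 2/3 of income goes to x.
Demand: x*(p_x,p_y,I) = 2/3·I/p_x and y* = 1/3·I/p_y.
At p_x=11.25, p_y=42.8, I=36: y* = 1/3·36/42.8 = 0.2804.
At I' = 45: y* = 0.3505. Change: 0.3505 − 0.2804 = 0.0701.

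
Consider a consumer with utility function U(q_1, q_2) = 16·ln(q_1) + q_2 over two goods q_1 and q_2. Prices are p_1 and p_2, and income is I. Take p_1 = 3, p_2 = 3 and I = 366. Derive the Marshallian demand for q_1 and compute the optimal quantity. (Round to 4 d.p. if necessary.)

q_1* = 16

MU_q_1 = 16/q_1, MU_q_2 = 1. Tangency: 16/q_1 = p_1/p_2.
So q_1*(p_1,p_2) = 16·p_2/p_1, independent of income; and q_2* = (I − 16·p_2)/p_2.
At the given prices: q_1* = 16·3/3 = 16.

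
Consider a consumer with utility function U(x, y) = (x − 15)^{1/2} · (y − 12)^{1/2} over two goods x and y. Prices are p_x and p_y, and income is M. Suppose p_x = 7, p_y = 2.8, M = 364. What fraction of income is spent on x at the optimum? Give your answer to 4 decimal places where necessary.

This is Cobb-Douglas in (x−15, y−12): tangency gives 0.5·p_y·(y−12) = 0.5·p_x·(x−15).
After buying the subsistence bundle (15, 12), a share 0.5 of the remaining income goes to x: x* = 15 + 0.5·(M − 15p_x − 12p_y)/p_x.
Discretionary income = 364 − 15·7 − 12·2.8 = 225.4; x* = 15 + 0.5·225.4/7 = 31.1; y* = 12 + 0.5·225.4/2.8 = 52.25.
Expenditure on x: 7·31.1 = 217.7; share = 0.5981.

share on x = 0.5981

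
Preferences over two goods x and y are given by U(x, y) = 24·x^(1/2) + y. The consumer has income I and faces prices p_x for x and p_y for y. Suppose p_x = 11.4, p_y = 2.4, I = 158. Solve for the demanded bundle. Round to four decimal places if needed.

x* = 6.3823, y* = 35.5175

Solve: √x = 12·p_y/p_x, so x*(p_x,p_y) = (12·p_y/p_x)², and y* = (I − p_x·x*)/p_y.
Plugging in: x* = (12·2.4/11.4)² = 6.3823, y* = 35.5175.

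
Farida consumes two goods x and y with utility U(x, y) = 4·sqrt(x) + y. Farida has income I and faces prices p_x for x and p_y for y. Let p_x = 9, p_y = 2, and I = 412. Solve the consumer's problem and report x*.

x* = 0.1975

MU_x = 2/√x, MU_y = 1. Tangency: 2/√x = p_x/p_y.
Solve: √x = 2·p_y/p_x, so x*(p_x,p_y) = (2·p_y/p_x)², and y* = (I − p_x·x*)/p_y.
Plugging in: x* = (2·2/9)² = 0.1975.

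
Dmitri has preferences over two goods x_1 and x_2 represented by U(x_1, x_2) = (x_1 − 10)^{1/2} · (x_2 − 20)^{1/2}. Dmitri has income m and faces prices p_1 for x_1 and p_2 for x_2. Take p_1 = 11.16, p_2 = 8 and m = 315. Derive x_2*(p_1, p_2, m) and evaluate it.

x_2* = 22.7125

Discretionary income = 315 − 10·11.16 − 20·8 = 43.4; x_2* = 20 + 0.5·43.4/8 = 22.7125.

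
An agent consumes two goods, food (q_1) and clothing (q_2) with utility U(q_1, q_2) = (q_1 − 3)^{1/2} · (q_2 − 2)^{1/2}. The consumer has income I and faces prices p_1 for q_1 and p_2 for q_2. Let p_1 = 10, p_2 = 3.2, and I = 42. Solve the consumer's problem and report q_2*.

q_2* = 2.875

Let q_1' = q_1−3, q_2' = q_2−2. MRS = q_2'/q_1' = p_1/p_2.
After buying the subsistence bundle (3, 2), a share 0.5 of the remaining income goes to q_1: q_1* = 3 + 0.5·(I − 3p_1 − 2p_2)/p_1.
Discretionary income = 42 − 3·10 − 2·3.2 = 5.6; q_2* = 2 + 0.5·5.6/3.2 = 2.875.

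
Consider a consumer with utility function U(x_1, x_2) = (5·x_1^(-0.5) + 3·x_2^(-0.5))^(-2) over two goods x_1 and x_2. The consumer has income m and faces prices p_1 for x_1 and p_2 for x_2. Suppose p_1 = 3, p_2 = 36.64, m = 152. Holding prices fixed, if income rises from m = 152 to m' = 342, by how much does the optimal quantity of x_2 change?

Numerically x_2/x_1 = 0.134136, so x_1* = 152/(3 + 36.64·0.134136) = 19.2047 and x_2* = 0.134136·19.2047 = 2.576.
At m' = 342: x_2* = 5.7961. Change: 5.7961 − 2.576 = 3.22.

Δx_2* = 3.22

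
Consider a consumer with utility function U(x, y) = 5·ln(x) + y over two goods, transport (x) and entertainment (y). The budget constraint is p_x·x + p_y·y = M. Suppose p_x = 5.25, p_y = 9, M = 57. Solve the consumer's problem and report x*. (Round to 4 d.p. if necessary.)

MU_x = 5/x, MU_y = 1. Tangency: 5/x = p_x/p_y.
So x*(p_x,p_y) = 5·p_y/p_x, independent of income; and y* = (M − 5·p_y)/p_y.
At the given prices: x* = 5·9/5.25 = 8.5714.

x* = 8.5714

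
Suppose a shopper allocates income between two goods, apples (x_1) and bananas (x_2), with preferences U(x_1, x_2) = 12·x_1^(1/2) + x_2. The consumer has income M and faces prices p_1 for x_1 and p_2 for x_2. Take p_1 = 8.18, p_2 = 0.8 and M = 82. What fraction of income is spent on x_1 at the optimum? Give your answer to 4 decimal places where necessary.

Utility is quasi-linear in x_2; the FOC for x_1 is 6/√x_1 = p_1/p_2.
Solve: √x_1 = 6·p_2/p_1, so x_1*(p_1,p_2) = (6·p_2/p_1)², and x_2* = (M − p_1·x_1*)/p_2.
Plugging in: x_1* = (6·0.8/8.18)² = 0.3443, x_2* = 98.9792.
Expenditure on x_1: 8.18·0.3443 = 2.8166; share = 0.0343.

share on x_1 = 0.0343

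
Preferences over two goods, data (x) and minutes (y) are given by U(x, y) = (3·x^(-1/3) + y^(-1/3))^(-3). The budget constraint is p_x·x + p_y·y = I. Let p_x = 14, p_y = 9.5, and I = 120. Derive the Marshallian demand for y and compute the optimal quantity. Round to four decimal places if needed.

MRS = MU_x/MU_y = 3·(y/x)^(4/3). Set equal to p_x/p_y.
Hence y/x = ((1/3)·p_x/p_y)^(1/(4/3)), i.e. raised to the 0.75 power.
With the ratio pinned down, the budget gives x* = I/(p_x + p_y·(y/x)) and y* = (y/x)·x*.
Numerically y/x = 0.586763, so x* = 120/(14 + 9.5·0.586763) = 6.1305 and y* = 0.586763·6.1305 = 3.5972.

y* = 3.5972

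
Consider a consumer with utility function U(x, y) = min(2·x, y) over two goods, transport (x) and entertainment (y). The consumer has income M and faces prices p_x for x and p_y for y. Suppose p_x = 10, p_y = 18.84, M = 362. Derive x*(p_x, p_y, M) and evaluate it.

x* = 7.5923

Demand: x*(p_x,p_y,M) = M/(p_x + 2·p_y), y* = 2·M/(p_x + 2·p_y).
Here 10 + 2·18.84 = 47.68, giving x* = 7.5923.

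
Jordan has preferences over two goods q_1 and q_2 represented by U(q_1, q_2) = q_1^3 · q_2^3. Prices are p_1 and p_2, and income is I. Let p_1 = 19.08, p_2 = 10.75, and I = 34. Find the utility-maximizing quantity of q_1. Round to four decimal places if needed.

The MRS is q_2/q_1. Set MRS = p_1/p_2.
Rearranging, p_2·q_2 = p_1·q_1. Substituting into the budget gives p_1·q_1·(1 + 1) = I.
Demand: q_1*(p_1,p_2,I) = 0.5·I/p_1 and q_2* = 0.5·I/p_2.
At p_1=19.08, p_2=10.75, I=34: q_1* = 0.5·34/19.08 = 0.891.

q_1* = 0.891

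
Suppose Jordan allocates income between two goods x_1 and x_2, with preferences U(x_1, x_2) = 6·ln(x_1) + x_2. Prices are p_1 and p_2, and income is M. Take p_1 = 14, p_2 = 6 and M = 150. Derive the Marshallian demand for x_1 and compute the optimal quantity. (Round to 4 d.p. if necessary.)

x_1* = 2.5714

MU_x_1 = 6/x_1, MU_x_2 = 1. Tangency: 6/x_1 = p_1/p_2.
So x_1*(p_1,p_2) = 6·p_2/p_1, independent of income; and x_2* = (M − 6·p_2)/p_2.
At the given prices: x_1* = 6·6/14 = 2.5714.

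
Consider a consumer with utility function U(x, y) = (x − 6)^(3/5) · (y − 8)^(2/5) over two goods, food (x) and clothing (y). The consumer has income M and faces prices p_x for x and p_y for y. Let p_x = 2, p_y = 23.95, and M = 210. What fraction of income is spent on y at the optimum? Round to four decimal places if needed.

MRS = (3/2)·(y−8)/(x−6). Tangency with p_x/p_y gives y−8 = (2/3)·(p_x/p_y)·(x−6).
After buying the subsistence bundle (6, 8), a share 0.6 of the remaining income goes to x: x* = 6 + 0.6·(M − 6p_x − 8p_y)/p_x.
Discretionary income = 210 − 6·2 − 8·23.95 = 6.4; x* = 6 + 0.6·6.4/2 = 7.92; y* = 8 + 0.4·6.4/23.95 = 8.1069.
Expenditure on y: 23.95·8.1069 = 194.16; share = 0.9246.

share on y = 0.9246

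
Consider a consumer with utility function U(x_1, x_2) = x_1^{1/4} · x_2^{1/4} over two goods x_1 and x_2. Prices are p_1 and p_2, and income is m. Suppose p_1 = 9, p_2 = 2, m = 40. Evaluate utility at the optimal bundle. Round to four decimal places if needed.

MU_x_1/MU_x_2 = (0.25·x_2)/(0.25·x_1); tangency sets this equal to p_1/p_2.
Rearranging, p_2·x_2 = p_1·x_1. Substituting into the budget gives p_1·x_1·(1 + 1) = m.
Demand: x_1*(p_1,p_2,m) = 0.5·m/p_1 and x_2* = 0.5·m/p_2.
At p_1=9, p_2=2, m=40: x_1* = 0.5·40/9 = 2.2222, x_2* = 10.
Utility at the optimum: U(2.2222, 10) = 2.1712.

V = 2.1712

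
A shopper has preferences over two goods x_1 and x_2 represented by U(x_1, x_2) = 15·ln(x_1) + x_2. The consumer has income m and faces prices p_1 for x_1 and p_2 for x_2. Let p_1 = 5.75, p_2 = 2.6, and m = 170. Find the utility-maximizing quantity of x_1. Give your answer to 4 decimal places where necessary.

MU_x_1 = 15/x_1, MU_x_2 = 1. Tangency: 15/x_1 = p_1/p_2.
So x_1*(p_1,p_2) = 15·p_2/p_1, independent of income; and x_2* = (m − 15·p_2)/p_2.
At the given prices: x_1* = 15·2.6/5.75 = 6.7826.

x_1* = 6.7826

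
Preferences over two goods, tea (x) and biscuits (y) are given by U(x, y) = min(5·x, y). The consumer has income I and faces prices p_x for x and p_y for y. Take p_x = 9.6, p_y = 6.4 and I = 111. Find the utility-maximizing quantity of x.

x* = 2.6683

With perfect complements, no substitution: consume in ratio x:y = 1:5.
Budget: p_x·x + p_y·5·x = I, so (p_x + 5·p_y)·x = I.
Demand: x*(p_x,p_y,I) = I/(p_x + 5·p_y), y* = 5·I/(p_x + 5·p_y).
Here 9.6 + 5·6.4 = 41.6, giving x* = 2.6683.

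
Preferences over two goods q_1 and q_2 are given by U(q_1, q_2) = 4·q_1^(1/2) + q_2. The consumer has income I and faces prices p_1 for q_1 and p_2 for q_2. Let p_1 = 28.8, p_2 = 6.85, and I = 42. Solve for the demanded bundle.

q_1* = 0.2263, q_2* = 5.18

Utility is quasi-linear in q_2; the FOC for q_1 is 2/√q_1 = p_1/p_2.
Solve: √q_1 = 2·p_2/p_1, so q_1*(p_1,p_2) = (2·p_2/p_1)², and q_2* = (I − p_1·q_1*)/p_2.
Plugging in: q_1* = (2·6.85/28.8)² = 0.2263, q_2* = 5.18.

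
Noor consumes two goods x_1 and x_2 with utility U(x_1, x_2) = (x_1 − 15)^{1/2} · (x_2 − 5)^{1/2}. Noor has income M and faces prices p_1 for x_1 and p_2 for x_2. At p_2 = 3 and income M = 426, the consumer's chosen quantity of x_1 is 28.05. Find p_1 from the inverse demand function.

MRS = (x_2−5)/(x_1−15). Tangency with p_1/p_2 gives x_2−5 = (p_1/p_2)·(x_1−15).
Substituting into the budget: x_1* = 15 + 0.5·(M − 15·p_1 − 5·p_2)/p_1, and x_2* = 5 + 0.5·(…)/p_2.
Set x_1* = 28.05 in the demand function and solve for p_1: p_1 = 10.

p_1 = 10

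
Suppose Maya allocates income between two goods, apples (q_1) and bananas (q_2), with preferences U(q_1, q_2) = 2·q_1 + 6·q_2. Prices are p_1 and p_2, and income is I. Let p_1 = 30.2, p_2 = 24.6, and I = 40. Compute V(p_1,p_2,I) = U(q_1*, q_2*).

V = 9.7561

Perfect substitutes: compare marginal utility per dollar. 2/p_1 vs 6/p_2 → 0.0662 vs 0.2439.
q_2 gives more utility per dollar, so spend all income on q_2: q_2* = I/p_2, q_1* = 0.
Numerically: q_1* = 0, q_2* = 1.626.
Utility at the optimum: U(0, 1.626) = 9.7561.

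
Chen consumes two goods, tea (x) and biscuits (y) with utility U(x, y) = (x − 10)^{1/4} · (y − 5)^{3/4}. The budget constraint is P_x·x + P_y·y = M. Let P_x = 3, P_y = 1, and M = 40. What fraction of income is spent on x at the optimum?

share on x = 0.7812

MRS = (1/3)·(y−5)/(x−10). Tangency with P_x/P_y gives y−5 = 3·(P_x/P_y)·(x−10).
Substituting into the budget: x* = 10 + 0.25·(M − 10·P_x − 5·P_y)/P_x, and y* = 5 + 0.75·(…)/P_y.
Discretionary income = 40 − 10·3 − 5·1 = 5; x* = 10 + 0.25·5/3 = 10.4167; y* = 5 + 0.75·5/1 = 8.75.
Expenditure on x: 3·10.4167 = 31.25; share = 0.7812.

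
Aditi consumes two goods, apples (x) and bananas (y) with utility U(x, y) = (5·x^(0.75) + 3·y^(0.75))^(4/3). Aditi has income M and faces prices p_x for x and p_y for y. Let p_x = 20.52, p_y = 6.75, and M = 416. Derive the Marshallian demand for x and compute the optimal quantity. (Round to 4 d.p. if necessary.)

x* = 4.3682

MU_x ∝ 5·x^(-0.25), MU_y ∝ 3·y^(-0.25), so MRS = (5/3)·(y/x)^(0.25) = p_x/p_y.
Solve for the ratio: y/x = [(3/5)·p_x/p_y]^(4).
Substitute y = (y/x)·x into the budget: x* = M/(p_x + p_y·(y/x)).
Numerically y/x = 11.068769, so x* = 416/(20.52 + 6.75·11.068769) = 4.3682.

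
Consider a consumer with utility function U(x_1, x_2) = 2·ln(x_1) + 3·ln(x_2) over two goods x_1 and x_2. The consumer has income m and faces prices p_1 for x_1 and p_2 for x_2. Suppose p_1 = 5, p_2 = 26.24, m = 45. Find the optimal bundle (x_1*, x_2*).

Demand: x_1*(p_1,p_2,m) = 0.4·m/p_1 and x_2* = 0.6·m/p_2.
At p_1=5, p_2=26.24, m=45: x_1* = 0.4·45/5 = 3.6, x_2* = 1.029.

x_1* = 3.6, x_2* = 1.029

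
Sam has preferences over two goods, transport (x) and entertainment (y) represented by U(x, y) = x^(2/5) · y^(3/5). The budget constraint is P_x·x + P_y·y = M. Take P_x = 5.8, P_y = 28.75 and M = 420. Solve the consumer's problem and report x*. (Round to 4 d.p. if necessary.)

Tangency: MRS = (2/3)·y/x = P_x/P_y.
Rearranging, P_y·y = (3/2)·P_x·x. Substituting into the budget gives P_x·x·(1 + (3/2)) = M.
Demand: x*(P_x,P_y,M) = 0.4·M/P_x and y* = 0.6·M/P_y.
At P_x=5.8, P_y=28.75, M=420: x* = 0.4·420/5.8 = 28.9655.

x* = 28.9655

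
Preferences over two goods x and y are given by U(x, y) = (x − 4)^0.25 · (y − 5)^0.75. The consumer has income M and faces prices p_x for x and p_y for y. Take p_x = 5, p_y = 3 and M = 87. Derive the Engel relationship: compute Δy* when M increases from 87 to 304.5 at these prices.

Δy* = 54.375

MRS = (1/3)·(y−5)/(x−4). Tangency with p_x/p_y gives y−5 = 3·(p_x/p_y)·(x−4).
After buying the subsistence bundle (4, 5), a share 0.25 of the remaining income goes to x: x* = 4 + 0.25·(M − 4p_x − 5p_y)/p_x.
Discretionary income = 87 − 4·5 − 5·3 = 52; y* = 5 + 0.75·52/3 = 18.
At M' = 304.5: y* = 72.375. Change: 72.375 − 18 = 54.375.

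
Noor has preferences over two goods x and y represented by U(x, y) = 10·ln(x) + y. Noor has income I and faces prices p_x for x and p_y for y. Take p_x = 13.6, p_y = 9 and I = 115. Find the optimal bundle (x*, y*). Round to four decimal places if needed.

x* = 6.6176, y* = 2.7778

Set MRS = p_x/p_y: (10/x)/1 = p_x/p_y.
So x*(p_x,p_y) = 10·p_y/p_x, independent of income; and y* = (I − 10·p_y)/p_y.
At the given prices: x* = 10·9/13.6 = 6.6176, and y* = 2.7778.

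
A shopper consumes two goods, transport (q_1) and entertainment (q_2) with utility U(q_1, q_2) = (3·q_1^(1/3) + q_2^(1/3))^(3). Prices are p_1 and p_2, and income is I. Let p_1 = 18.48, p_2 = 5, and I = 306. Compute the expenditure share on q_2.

share on q_2 = 0.2701

With the ratio pinned down, the budget gives q_1* = I/(p_1 + p_2·(q_2/q_1)) and q_2* = (q_2/q_1)·q_1*.
Numerically q_2/q_1 = 1.367465, so q_1* = 306/(18.48 + 5·1.367465) = 12.0866 and q_2* = 1.367465·12.0866 = 16.528.
Expenditure on q_2: 5·16.528 = 82.6399; share = 0.2701.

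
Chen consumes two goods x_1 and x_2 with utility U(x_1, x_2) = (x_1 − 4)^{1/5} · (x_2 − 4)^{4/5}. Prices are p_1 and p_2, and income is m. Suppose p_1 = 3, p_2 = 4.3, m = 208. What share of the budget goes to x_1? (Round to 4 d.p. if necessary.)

share on x_1 = 0.2296

This is Cobb-Douglas in (x_1−4, x_2−4): tangency gives 0.2·p_2·(x_2−4) = 0.8·p_1·(x_1−4).
Substituting into the budget: x_1* = 4 + 0.2·(m − 4·p_1 − 4·p_2)/p_1, and x_2* = 4 + 0.8·(…)/p_2.
Discretionary income = 208 − 4·3 − 4·4.3 = 178.8; x_1* = 4 + 0.2·178.8/3 = 15.92; x_2* = 4 + 0.8·178.8/4.3 = 37.2651.
Expenditure on x_1: 3·15.92 = 47.76; share = 0.2296.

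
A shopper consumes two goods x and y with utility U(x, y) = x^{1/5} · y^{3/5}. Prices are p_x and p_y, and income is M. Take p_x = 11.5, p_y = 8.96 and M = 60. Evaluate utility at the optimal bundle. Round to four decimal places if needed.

The MRS is (1/3)·y/x. Set MRS = p_x/p_y.
So 0.2·p_y·y = 0.6·p_x·x; combined with the budget, a share 0.25 of income goes to x.
Demand: x*(p_x,p_y,M) = 0.25·M/p_x and y* = 0.75·M/p_y.
At p_x=11.5, p_y=8.96, M=60: x* = 0.25·60/11.5 = 1.3043, y* = 5.0223.
Utility at the optimum: U(1.3043, 5.0223) = 2.7773.

V = 2.7773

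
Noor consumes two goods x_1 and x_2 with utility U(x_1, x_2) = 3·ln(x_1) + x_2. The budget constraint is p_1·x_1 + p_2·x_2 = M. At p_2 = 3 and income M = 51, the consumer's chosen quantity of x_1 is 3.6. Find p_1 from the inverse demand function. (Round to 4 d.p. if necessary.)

Set MRS = p_1/p_2: (3/x_1)/1 = p_1/p_2.
So x_1*(p_1,p_2) = 3·p_2/p_1, independent of income; and x_2* = (M − 3·p_2)/p_2.
Set x_1* = 3.6 in the demand function and solve for p_1: p_1 = 2.5.

p_1 = 2.5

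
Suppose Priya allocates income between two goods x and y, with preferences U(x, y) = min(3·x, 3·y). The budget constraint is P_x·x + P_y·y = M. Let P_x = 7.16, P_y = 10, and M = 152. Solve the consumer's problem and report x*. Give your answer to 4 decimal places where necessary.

x* = 8.8578

Leontief preferences: the optimum is at the kink where x/3 = y/3, i.e. y = x.
Budget: P_x·x + P_y·x = M, so (3·P_x + 3·P_y)·x = 3·M.
Demand: x*(P_x,P_y,M) = 3·M/(3·P_x + 3·P_y), y* = 3·M/(3·P_x + 3·P_y).
Here 3·7.16 + 3·10 = 51.48, giving x* = 8.8578.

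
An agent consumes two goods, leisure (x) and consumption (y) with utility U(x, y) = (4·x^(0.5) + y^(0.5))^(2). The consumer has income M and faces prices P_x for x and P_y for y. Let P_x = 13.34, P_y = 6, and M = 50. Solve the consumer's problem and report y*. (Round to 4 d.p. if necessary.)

y* = 1.0167

MU_x ∝ 4·x^(-0.5), MU_y ∝ y^(-0.5), so MRS = 4·(y/x)^(0.5) = P_x/P_y.
Solve for the ratio: y/x = [(1/4)·P_x/P_y]^(2).
Substitute y = (y/x)·x into the budget: x* = M/(P_x + P_y·(y/x)).
Numerically y/x = 0.308951, so x* = 50/(13.34 + 6·0.308951) = 3.2908 and y* = 0.308951·3.2908 = 1.0167.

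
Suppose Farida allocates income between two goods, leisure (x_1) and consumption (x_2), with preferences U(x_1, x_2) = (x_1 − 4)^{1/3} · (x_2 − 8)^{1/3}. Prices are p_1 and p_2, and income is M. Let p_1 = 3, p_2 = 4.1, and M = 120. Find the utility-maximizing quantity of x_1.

x_1* = 16.5333

Substituting into the budget: x_1* = 4 + 0.5·(M − 4·p_1 − 8·p_2)/p_1, and x_2* = 8 + 0.5·(…)/p_2.
Discretionary income = 120 − 4·3 − 8·4.1 = 75.2; x_1* = 4 + 0.5·75.2/3 = 16.5333.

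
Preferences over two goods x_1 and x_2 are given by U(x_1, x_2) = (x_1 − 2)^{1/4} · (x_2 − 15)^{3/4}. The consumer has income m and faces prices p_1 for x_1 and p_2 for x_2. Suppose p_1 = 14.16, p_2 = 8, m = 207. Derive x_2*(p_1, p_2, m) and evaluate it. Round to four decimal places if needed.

Discretionary income = 207 − 2·14.16 − 15·8 = 58.68; x_2* = 15 + 0.75·58.68/8 = 20.5012.

x_2* = 20.5012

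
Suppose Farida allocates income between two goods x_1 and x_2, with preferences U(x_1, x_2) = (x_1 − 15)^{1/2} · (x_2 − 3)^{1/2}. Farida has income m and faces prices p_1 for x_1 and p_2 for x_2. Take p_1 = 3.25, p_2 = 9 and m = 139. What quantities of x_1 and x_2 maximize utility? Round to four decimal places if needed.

Discretionary income = 139 − 15·3.25 − 3·9 = 63.25; x_1* = 15 + 0.5·63.25/3.25 = 24.7308; x_2* = 3 + 0.5·63.25/9 = 6.5139.

x_1* = 24.7308, x_2* = 6.5139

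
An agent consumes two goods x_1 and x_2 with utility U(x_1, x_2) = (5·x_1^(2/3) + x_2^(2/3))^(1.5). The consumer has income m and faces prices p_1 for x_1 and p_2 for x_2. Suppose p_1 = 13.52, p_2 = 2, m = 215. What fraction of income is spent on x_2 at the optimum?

From the CES first-order condition, 5·(x_2/x_1)^(1/3) = p_1/p_2.
Solve for the ratio: x_2/x_1 = [(1/5)·p_1/p_2]^(3).
With the ratio pinned down, the budget gives x_1* = m/(p_1 + p_2·(x_2/x_1)) and x_2* = (x_2/x_1)·x_1*.
Numerically x_2/x_1 = 2.471326, so x_1* = 215/(13.52 + 2·2.471326) = 11.6451 and x_2* = 2.471326·11.6451 = 28.7789.
Expenditure on x_2: 2·28.7789 = 57.5578; share = 0.2677.

share on x_2 = 0.2677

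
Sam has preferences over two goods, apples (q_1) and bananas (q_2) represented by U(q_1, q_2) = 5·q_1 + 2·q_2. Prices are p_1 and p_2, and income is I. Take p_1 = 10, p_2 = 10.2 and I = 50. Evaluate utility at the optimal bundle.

V = 25

Perfect substitutes: compare marginal utility per dollar. 5/p_1 vs 2/p_2 → 0.5 vs 0.1961.
q_1 gives more utility per dollar, so spend all income on q_1: q_1* = I/p_1, q_2* = 0.
Numerically: q_1* = 5, q_2* = 0.
Utility at the optimum: U(5, 0) = 25.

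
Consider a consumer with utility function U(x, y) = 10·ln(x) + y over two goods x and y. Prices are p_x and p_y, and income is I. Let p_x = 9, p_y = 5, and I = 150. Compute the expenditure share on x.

At the given prices: x* = 10·5/9 = 5.5556, and y* = 20.
Expenditure on x: 9·5.5556 = 50; share = 0.3333.

share on x = 0.3333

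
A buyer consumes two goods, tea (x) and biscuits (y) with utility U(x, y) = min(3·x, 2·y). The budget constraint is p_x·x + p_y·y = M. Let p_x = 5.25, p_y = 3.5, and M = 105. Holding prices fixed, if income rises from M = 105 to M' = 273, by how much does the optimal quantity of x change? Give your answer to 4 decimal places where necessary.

With perfect complements, no substitution: consume in ratio x:y = 2:3.
Budget: p_x·x + p_y·(3/2)·x = M, so (2·p_x + 3·p_y)·x = 2·M.
Demand: x*(p_x,p_y,M) = 2·M/(2·p_x + 3·p_y), y* = 3·M/(2·p_x + 3·p_y).
Here 2·5.25 + 3·3.5 = 21, giving x* = 10.
At M' = 273: x* = 26. Change: 26 − 10 = 16.

Δx* = 16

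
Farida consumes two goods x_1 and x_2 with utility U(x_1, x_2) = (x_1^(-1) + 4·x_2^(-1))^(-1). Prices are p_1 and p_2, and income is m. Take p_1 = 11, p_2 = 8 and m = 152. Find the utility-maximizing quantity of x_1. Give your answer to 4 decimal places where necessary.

From the CES first-order condition, (1/4)·(x_2/x_1)^(2) = p_1/p_2.
Solve for the ratio: x_2/x_1 = [4·p_1/p_2]^(0.5).
Substitute x_2 = (x_2/x_1)·x_1 into the budget: x_1* = m/(p_1 + p_2·(x_2/x_1)).
Numerically x_2/x_1 = 2.345208, so x_1* = 152/(11 + 8·2.345208) = 5.1072.

x_1* = 5.1072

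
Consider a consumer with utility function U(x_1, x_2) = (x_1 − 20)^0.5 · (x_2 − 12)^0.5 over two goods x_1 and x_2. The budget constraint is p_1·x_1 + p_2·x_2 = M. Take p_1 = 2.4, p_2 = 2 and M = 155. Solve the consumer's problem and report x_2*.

x_2* = 32.75

Discretionary income = 155 − 20·2.4 − 12·2 = 83; x_2* = 12 + 0.5·83/2 = 32.75.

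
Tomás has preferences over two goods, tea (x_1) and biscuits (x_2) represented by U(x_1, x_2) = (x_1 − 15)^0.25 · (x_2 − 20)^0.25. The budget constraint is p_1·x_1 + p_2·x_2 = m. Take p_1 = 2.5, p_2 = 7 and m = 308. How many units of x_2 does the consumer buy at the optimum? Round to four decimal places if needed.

MRS = (x_2−20)/(x_1−15). Tangency with p_1/p_2 gives x_2−20 = (p_1/p_2)·(x_1−15).
After buying the subsistence bundle (15, 20), a share 0.5 of the remaining income goes to x_1: x_1* = 15 + 0.5·(m − 15p_1 − 20p_2)/p_1.
Discretionary income = 308 − 15·2.5 − 20·7 = 130.5; x_2* = 20 + 0.5·130.5/7 = 29.3214.

x_2* = 29.3214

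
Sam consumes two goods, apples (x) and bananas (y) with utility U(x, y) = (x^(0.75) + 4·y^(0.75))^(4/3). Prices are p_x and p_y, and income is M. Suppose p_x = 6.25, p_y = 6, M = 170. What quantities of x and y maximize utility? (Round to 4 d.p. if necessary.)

From the CES first-order condition, (1/4)·(y/x)^(0.25) = p_x/p_y.
Solve for the ratio: y/x = [4·p_x/p_y]^(4).
With the ratio pinned down, the budget gives x* = M/(p_x + p_y·(y/x)) and y* = (y/x)·x*.
Numerically y/x = 301.408179, so x* = 170/(6.25 + 6·301.408179) = 0.0937 and y* = 301.408179·0.0937 = 28.2358.

x* = 0.0937, y* = 28.2358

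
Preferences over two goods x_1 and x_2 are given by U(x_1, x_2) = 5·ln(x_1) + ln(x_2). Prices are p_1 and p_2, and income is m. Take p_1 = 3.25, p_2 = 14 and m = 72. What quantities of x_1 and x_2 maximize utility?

x_1* = 18.4615, x_2* = 0.8571

MU_x_1/MU_x_2 = (5·x_2)/(x_1); tangency sets this equal to p_1/p_2.
So 5·p_2·x_2 = p_1·x_1; combined with the budget, a share 5/6 of income goes to x_1.
Demand: x_1*(p_1,p_2,m) = 5/6·m/p_1 and x_2* = 1/6·m/p_2.
At p_1=3.25, p_2=14, m=72: x_1* = 5/6·72/3.25 = 18.4615, x_2* = 0.8571.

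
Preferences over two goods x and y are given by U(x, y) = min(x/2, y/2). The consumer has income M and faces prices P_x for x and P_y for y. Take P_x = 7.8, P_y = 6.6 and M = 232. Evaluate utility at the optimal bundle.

Leontief preferences: the optimum is at the kink where x/2 = y/2, i.e. y = x.
Budget: P_x·x + P_y·x = M, so (2·P_x + 2·P_y)·x = 2·M.
Demand: x*(P_x,P_y,M) = 2·M/(2·P_x + 2·P_y), y* = 2·M/(2·P_x + 2·P_y).
Here 2·7.8 + 2·6.6 = 28.8, giving x* = 16.1111 and y* = 16.1111.
Utility at the optimum: U(16.1111, 16.1111) = 8.0556.

V = 8.0556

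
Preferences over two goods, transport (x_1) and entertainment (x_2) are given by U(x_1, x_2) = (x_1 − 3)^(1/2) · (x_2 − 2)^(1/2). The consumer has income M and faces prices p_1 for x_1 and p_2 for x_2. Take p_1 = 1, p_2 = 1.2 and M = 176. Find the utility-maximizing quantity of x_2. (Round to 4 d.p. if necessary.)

x_2* = 73.0833

Let x_1' = x_1−3, x_2' = x_2−2. MRS = x_2'/x_1' = p_1/p_2.
After buying the subsistence bundle (3, 2), a share 0.5 of the remaining income goes to x_1: x_1* = 3 + 0.5·(M − 3p_1 − 2p_2)/p_1.
Discretionary income = 176 − 3·1 − 2·1.2 = 170.6; x_2* = 2 + 0.5·170.6/1.2 = 73.0833.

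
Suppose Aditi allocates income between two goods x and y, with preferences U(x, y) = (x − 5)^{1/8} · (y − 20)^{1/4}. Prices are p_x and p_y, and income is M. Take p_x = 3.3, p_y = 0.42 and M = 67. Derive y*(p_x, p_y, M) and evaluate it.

y* = 86.8254

Discretionary income = 67 − 5·3.3 − 20·0.42 = 42.1; y* = 20 + 2/3·42.1/0.42 = 86.8254.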